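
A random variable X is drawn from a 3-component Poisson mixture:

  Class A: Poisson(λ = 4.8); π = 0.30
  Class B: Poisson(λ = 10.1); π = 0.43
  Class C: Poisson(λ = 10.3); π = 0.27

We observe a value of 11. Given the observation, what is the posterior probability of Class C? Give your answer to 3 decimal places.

Apply Bayes' rule: the posterior for each component is proportional to its prior times its likelihood at x.
Evaluate each component's likelihood at the observed value:
  p_A = e^(−4.8)·4.8^11/11! = 0.00642517
  p_B = e^(−10.1)·10.1^11/11! = 0.114817
  p_C = e^(−10.3)·10.3^11/11! = 0.116633
Unnormalised posteriors:
  w_A·p_A = 0.30 × 0.00642517 = 0.00192755
  w_B·p_B = 0.43 × 0.114817 = 0.0493712
  w_C·p_C = 0.27 × 0.116633 = 0.0314908
Normaliser: 0.00192755 + 0.0493712 + 0.0314908 = 0.0827896
So the posterior for Class C is 0.0314908 / 0.0827896 ≈ 0.380.

0.380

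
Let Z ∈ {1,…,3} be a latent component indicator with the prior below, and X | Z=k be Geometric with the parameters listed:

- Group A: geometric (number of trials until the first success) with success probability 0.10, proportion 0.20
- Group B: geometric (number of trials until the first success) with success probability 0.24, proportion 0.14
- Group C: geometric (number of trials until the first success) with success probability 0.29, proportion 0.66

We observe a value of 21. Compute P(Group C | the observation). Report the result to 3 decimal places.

0.073

By Bayes' theorem, P(k | x) = P(Z=k) f_k(x) / Σ_j P(Z=j) f_j(x).
Evaluate each component's likelihood at the observed value:
  f_A = 0.10·(1−0.10)^20 = 0.10·0.121577 = 0.0121577
  f_B = 0.24·(1−0.24)^20 = 0.24·0.00413306 = 0.000991935
  f_C = 0.29·(1−0.29)^20 = 0.29·0.00105966 = 0.000307302
Weight by the priors:
  P(Z=A)·f_A = 0.20 × 0.0121577 = 0.00243153
  P(Z=B)·f_B = 0.14 × 0.000991935 = 0.000138871
  P(Z=C)·f_C = 0.66 × 0.000307302 = 0.000202819
Denominator: 0.00243153 + 0.000138871 + 0.000202819 = 0.00277322
Responsibility of Group C: 0.000202819 / 0.00277322 ≈ 0.073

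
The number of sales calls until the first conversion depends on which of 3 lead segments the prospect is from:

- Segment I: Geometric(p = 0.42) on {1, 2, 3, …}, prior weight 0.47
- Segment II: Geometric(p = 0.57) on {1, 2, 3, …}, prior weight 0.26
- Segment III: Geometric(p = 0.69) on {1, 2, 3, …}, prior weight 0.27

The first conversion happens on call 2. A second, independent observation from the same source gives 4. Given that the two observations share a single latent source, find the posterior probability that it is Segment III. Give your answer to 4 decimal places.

0.0882

P(component k | x) = π_k·f_k(x) / marginal(x), where marginal(x) = Σ_j π_j·f_j(x).
Since both observations come from the same component, the likelihood for component k is f_k(x₁)·f_k(x₂).
  p_I = [0.2436] × [0.081947] = 0.0199623
  p_II = [0.2451] × [0.045319] = 0.0111077
  p_III = [0.2139] × [0.0205558] = 0.00439688
Multiply by the mixture weights:
  π_I·p_I = 0.47 × 0.0199623 = 0.00938228
  π_II·p_II = 0.26 × 0.0111077 = 0.002888
  π_III·p_III = 0.27 × 0.00439688 = 0.00118716
Marginal: 0.00938228 + 0.002888 + 0.00118716 = 0.0134574
So the posterior for Segment III is 0.00118716 / 0.0134574 ≈ 0.0882.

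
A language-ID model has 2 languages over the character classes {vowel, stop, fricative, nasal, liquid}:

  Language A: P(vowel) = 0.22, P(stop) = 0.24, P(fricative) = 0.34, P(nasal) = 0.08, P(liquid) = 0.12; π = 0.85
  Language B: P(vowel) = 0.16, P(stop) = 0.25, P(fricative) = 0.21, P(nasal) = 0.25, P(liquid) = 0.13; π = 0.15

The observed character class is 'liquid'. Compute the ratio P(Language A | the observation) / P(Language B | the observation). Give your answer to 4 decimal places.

The posterior odds equal the prior odds times the likelihood ratio: (P(Z=i)/P(Z=j))·(f_i(x)/f_j(x)).
Evaluate each component's likelihood at the observed value:
  p_A = P(liquid | comp) = 0.12
  p_B = P(liquid | comp) = 0.13
Odds = (0.85/0.15) × (0.12/0.13) = 5.66667 × 0.923077 ≈ 5.2308

5.2308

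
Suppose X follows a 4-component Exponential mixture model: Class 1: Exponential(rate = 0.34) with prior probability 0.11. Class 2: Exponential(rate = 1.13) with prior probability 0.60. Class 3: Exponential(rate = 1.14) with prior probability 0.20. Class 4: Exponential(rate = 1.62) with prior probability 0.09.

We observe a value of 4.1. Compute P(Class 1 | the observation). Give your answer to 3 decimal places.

By Bayes' theorem, P(k | x) = π_k f_k(x) / Σ_j π_j f_j(x).
Exponential densities:
  p_1 = 0.0843475
  p_2 = 0.0109899
  p_3 = 0.0106417
  p_4 = 0.00211315
Weight by the priors:
  π_1·p_1 = 0.11 × 0.0843475 = 0.00927823
  π_2·p_2 = 0.60 × 0.0109899 = 0.00659392
  π_3·p_3 = 0.20 × 0.0106417 = 0.00212835
  π_4·p_4 = 0.09 × 0.00211315 = 0.000190184
Marginal: 0.00927823 + 0.00659392 + 0.00212835 + 0.000190184 = 0.0181907
Responsibility of Class 1: 0.00927823 / 0.0181907 ≈ 0.510

0.510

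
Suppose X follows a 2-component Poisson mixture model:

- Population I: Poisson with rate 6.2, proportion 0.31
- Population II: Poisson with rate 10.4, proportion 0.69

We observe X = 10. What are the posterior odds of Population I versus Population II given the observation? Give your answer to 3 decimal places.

0.170

Since P(k|x) ∝ π_k f_k(x), the posterior odds are π_i f_i(x) / (π_j f_j(x)).
Evaluate each component's likelihood at the observed value:
  p_I = e^(−6.2)·6.2^10/10! = 0.0469384
  p_II = e^(−10.4)·10.4^10/10! = 0.124139
0.0145509 / 0.0856558 ≈ 0.170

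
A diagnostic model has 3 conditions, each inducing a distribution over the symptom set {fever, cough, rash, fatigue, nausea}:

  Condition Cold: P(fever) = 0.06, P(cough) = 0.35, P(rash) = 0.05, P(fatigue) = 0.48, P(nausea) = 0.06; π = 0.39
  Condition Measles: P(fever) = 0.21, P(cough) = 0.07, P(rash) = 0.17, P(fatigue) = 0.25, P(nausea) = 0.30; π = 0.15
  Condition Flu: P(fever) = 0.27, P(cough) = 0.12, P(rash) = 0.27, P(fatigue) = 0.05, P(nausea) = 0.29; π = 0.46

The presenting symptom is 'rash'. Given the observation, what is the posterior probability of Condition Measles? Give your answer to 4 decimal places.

P(component k | x) = π_k·f_k(x) / marginal(x), where marginal(x) = Σ_j π_j·f_j(x).
Component likelihoods at x = 'rash':
  L_Cold = 0.05
  L_Measles = 0.17
  L_Flu = 0.27
Unnormalised posteriors:
  π_Cold·L_Cold = 0.39 × 0.05 = 0.0195
  π_Measles·L_Measles = 0.15 × 0.17 = 0.0255
  π_Flu·L_Flu = 0.46 × 0.27 = 0.1242
Evidence: 0.0195 + 0.0255 + 0.1242 = 0.1692
P(Condition Measles | the observation) = 0.0255 / 0.1692 ≈ 0.1507

0.1507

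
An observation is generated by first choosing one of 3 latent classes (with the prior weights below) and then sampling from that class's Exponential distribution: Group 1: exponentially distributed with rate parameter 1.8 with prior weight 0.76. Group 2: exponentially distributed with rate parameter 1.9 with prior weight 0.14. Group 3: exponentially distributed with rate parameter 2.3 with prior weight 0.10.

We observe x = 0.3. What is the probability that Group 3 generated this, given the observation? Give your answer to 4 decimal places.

0.1085

Apply Bayes' rule: the posterior for each component is proportional to its prior times its likelihood at x.
Component likelihoods at x = 0.3:
  L_1 = 1.8·e^(−1.8·0.3) = 1.8·e^(−0.5400) = 1.04895
  L_2 = 1.9·e^(−1.9·0.3) = 1.9·e^(−0.5700) = 1.0745
  L_3 = 2.3·e^(−2.3·0.3) = 2.3·e^(−0.6900) = 1.15362
Unnormalised posteriors:
  π_1·L_1 = 0.76 × 1.04895 = 0.7972
  π_2·L_2 = 0.14 × 1.0745 = 0.15043
  π_3·L_3 = 0.10 × 1.15362 = 0.115362
Marginal: 0.7972 + 0.15043 + 0.115362 = 1.06299
P(Group 3 | the observation) = 0.115362 / 1.06299 ≈ 0.1085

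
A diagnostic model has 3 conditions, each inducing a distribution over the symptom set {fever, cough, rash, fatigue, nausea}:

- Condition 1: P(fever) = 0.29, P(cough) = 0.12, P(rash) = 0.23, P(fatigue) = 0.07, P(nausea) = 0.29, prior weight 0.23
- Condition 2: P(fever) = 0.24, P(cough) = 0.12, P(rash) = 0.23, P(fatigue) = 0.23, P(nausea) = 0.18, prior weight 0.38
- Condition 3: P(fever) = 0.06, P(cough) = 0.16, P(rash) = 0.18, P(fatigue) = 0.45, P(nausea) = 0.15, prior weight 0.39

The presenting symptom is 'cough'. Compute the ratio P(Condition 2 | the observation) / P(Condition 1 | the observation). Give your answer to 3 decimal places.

1.652

The posterior odds equal the prior odds times the likelihood ratio: (w_i/w_j)·(f_i(x)/f_j(x)).
Component likelihoods at x = 'cough':
  L_1 = 0.12
  L_2 = 0.12
  L_3 = 0.16
Posterior odds = (w_2·L_2) / (w_1·L_1) = (0.38·0.12) / (0.23·0.12) = 0.0456 / 0.0276 ≈ 1.652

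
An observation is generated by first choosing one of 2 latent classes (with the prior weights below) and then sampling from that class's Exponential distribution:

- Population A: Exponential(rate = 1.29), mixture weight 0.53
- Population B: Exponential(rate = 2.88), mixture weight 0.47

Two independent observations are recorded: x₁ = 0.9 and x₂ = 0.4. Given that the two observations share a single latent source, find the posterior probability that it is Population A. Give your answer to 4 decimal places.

P(component k | x) = π_k·f_k(x) / marginal(x), where marginal(x) = Σ_j π_j·f_j(x).
Since both observations come from the same component, the likelihood for component k is f_k(x₁)·f_k(x₂).
  p_A = [0.403993] × [0.770005] = 0.311077
  p_B = [0.215626] × [0.910092] = 0.19624
Unnormalised posteriors:
  π_A·p_A = 0.53 × 0.311077 = 0.164871
  π_B·p_B = 0.47 × 0.19624 = 0.0922326
Normaliser: 0.164871 + 0.0922326 = 0.257103
P(Population A | x) = 0.164871 / 0.257103 ≈ 0.6413

0.6413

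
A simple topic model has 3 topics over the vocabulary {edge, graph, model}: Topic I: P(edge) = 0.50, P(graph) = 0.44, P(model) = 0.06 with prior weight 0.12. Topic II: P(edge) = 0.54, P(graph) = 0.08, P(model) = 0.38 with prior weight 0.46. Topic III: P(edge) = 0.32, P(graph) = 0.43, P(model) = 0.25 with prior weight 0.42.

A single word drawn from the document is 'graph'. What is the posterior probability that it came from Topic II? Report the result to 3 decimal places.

0.136

Apply Bayes' rule: the posterior for each component is proportional to its prior times its likelihood at x.
Component likelihoods at x = 'graph':
  p_I = 0.44
  p_II = 0.08
  p_III = 0.43
Prior × likelihood for each component:
  π_I·p_I = 0.12 × 0.44 = 0.0528
  π_II·p_II = 0.46 × 0.08 = 0.0368
  π_III·p_III = 0.42 × 0.43 = 0.1806
Evidence: 0.0528 + 0.0368 + 0.1806 = 0.2702
Responsibility of Topic II: 0.0368 / 0.2702 ≈ 0.136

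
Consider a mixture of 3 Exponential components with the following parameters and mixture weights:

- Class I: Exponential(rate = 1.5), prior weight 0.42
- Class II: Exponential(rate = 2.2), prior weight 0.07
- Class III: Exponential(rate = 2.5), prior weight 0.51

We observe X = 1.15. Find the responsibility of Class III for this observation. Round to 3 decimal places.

0.366

P(component k | x) = P(Z=k)·f_k(x) / marginal(x), where marginal(x) = Σ_j P(Z=j)·f_j(x).
Exponential densities:
  L_I = 1.5·e^(−1.5·1.15) = 1.5·e^(−1.7250) = 0.26726
  L_II = 2.2·e^(−2.2·1.15) = 2.2·e^(−2.5300) = 0.17525
  L_III = 2.5·e^(−2.5·1.15) = 2.5·e^(−2.8750) = 0.14104
Weight by the priors:
  P(Z=I)·L_I = 0.42 × 0.26726 = 0.112249
  P(Z=II)·L_II = 0.07 × 0.17525 = 0.0122675
  P(Z=III)·L_III = 0.51 × 0.14104 = 0.0719306
Sum: 0.112249 + 0.0122675 + 0.0719306 = 0.196447
Responsibility of Class III: 0.0719306 / 0.196447 ≈ 0.366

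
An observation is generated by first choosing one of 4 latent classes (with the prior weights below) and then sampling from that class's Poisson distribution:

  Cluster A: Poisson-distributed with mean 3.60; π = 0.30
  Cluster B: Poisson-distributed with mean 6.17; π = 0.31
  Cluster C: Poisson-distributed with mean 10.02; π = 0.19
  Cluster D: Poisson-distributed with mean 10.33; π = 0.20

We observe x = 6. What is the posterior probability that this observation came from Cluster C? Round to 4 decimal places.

0.1221

Posterior ∝ prior × likelihood, so P(k | x) ∝ w_k f_k(x); normalise over all components.
Component likelihoods at x = 6:
  p_A = 0.0826081
  p_B = 0.160244
  p_C = 0.0625523
  p_D = 0.0550817
Multiply by the mixture weights:
  w_A·p_A = 0.30 × 0.0826081 = 0.0247824
  w_B·p_B = 0.31 × 0.160244 = 0.0496756
  w_C·p_C = 0.19 × 0.0625523 = 0.0118849
  w_D·p_D = 0.20 × 0.0550817 = 0.0110163
Evidence: 0.0247824 + 0.0496756 + 0.0118849 + 0.0110163 = 0.0973593
Responsibility of Cluster C: 0.0118849 / 0.0973593 ≈ 0.1221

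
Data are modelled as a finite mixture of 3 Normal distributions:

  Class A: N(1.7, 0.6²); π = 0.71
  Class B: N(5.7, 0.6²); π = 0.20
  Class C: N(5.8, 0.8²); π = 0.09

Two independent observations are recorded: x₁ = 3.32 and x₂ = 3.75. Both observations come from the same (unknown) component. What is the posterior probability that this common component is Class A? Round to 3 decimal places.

Apply Bayes' rule: the posterior for each component is proportional to its prior times its likelihood at x.
Since both observations come from the same component, the likelihood for component k is f_k(x₁)·f_k(x₂).
  f_A = [0.0173682] × [0.00194029] = 3.36994e-05
  f_B = [0.000254723] × [0.00338175] = 8.61408e-07
  f_C = [0.00408352] × [0.0187044] = 7.63797e-05
Multiply by the mixture weights:
  π_A·f_A = 0.71 × 3.36994e-05 = 2.39266e-05
  π_B·f_B = 0.20 × 8.61408e-07 = 1.72282e-07
  π_C·f_C = 0.09 × 7.63797e-05 = 6.87418e-06
Evidence: 2.39266e-05 + 1.72282e-07 + 6.87418e-06 = 3.0973e-05
Responsibility of Class A: 2.39266e-05 / 3.0973e-05 ≈ 0.772

0.772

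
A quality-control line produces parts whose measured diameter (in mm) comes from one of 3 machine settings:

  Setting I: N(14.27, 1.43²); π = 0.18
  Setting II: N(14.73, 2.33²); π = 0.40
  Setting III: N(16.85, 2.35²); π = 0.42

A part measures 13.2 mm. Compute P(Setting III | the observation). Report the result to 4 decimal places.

0.1864

Posterior ∝ prior × likelihood, so P(k | x) ∝ P(Z=k) f_k(x); normalise over all components.
Normal densities:
  p_I = (1/(1.43·√(2π)))·exp(−(13.2−14.27)²/(2·1.43²)) = 0.278981·exp(-0.27994) = 0.210862
  p_II = (1/(2.33·√(2π)))·exp(−(13.2−14.73)²/(2·2.33²)) = 0.171220·exp(-0.21560) = 0.138014
  p_III = (1/(2.35·√(2π)))·exp(−(13.2−16.85)²/(2·2.35²)) = 0.169763·exp(-1.20620) = 0.0508154
Unnormalised posteriors:
  P(Z=I)·p_I = 0.18 × 0.210862 = 0.0379551
  P(Z=II)·p_II = 0.40 × 0.138014 = 0.0552054
  P(Z=III)·p_III = 0.42 × 0.0508154 = 0.0213425
Denominator: 0.0379551 + 0.0552054 + 0.0213425 = 0.114503
Responsibility of Setting III: 0.0213425 / 0.114503 ≈ 0.1864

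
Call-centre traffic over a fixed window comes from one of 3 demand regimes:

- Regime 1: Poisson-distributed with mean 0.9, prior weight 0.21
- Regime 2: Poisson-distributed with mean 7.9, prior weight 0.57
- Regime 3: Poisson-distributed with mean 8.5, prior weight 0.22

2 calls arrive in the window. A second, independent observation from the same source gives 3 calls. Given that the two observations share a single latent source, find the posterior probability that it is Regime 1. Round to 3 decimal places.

The responsibility of component k is π_k f_k(x) divided by Σ_j π_j f_j(x).
Since both observations come from the same component, the likelihood for component k is f_k(x₁)·f_k(x₂).
  L_1 = [e^(−0.9)·0.9^2/2! = 0.164661] × [0.0493982] = 0.00813395
  L_2 = [e^(−7.9)·7.9^2/2! = 0.0115691] × [0.0304652] = 0.000352453
  L_3 = [e^(−8.5)·8.5^2/2! = 0.00735029] × [0.0208258] = 0.000153076
Multiply by the mixture weights:
  π_1·L_1 = 0.21 × 0.00813395 = 0.00170813
  π_2·L_2 = 0.57 × 0.000352453 = 0.000200898
  π_3·L_3 = 0.22 × 0.000153076 = 3.36767e-05
Evidence: 0.00170813 + 0.000200898 + 3.36767e-05 = 0.0019427
P(Regime 1 | x₁, x₂) = 0.00170813 / 0.0019427 ≈ 0.879

0.879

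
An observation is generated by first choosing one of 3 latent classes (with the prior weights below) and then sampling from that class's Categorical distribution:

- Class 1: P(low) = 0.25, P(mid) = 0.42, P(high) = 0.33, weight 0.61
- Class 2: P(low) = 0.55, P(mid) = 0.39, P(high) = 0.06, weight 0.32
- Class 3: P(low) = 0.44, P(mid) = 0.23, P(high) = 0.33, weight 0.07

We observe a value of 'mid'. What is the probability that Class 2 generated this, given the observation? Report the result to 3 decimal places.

Posterior ∝ prior × likelihood, so P(k | x) ∝ π_k f_k(x); normalise over all components.
Categorical probabilities:
  f_1 = P(mid | comp) = 0.42
  f_2 = P(mid | comp) = 0.39
  f_3 = P(mid | comp) = 0.23
Weight by the priors:
  π_1·f_1 = 0.61 × 0.42 = 0.2562
  π_2·f_2 = 0.32 × 0.39 = 0.1248
  π_3·f_3 = 0.07 × 0.23 = 0.0161
Normaliser: 0.2562 + 0.1248 + 0.0161 = 0.3971
Responsibility of Class 2: 0.1248 / 0.3971 ≈ 0.314

0.314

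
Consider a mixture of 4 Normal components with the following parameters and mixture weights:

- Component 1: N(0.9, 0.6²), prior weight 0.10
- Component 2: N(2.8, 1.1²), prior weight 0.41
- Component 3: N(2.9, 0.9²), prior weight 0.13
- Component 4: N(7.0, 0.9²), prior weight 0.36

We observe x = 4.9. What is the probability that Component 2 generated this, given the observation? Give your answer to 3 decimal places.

Posterior ∝ prior × likelihood, so P(k | x) ∝ π_k f_k(x); normalise over all components.
Component likelihoods at x = 4.9:
  f_1 = (1/(0.6·√(2π)))·exp(−(4.9−0.9)²/(2·0.6²)) = 0.664904·exp(-22.22222) = 1.48515e-10
  f_2 = (1/(1.1·√(2π)))·exp(−(4.9−2.8)²/(2·1.1²)) = 0.362675·exp(-1.82231) = 0.0586268
  f_3 = (1/(0.9·√(2π)))·exp(−(4.9−2.9)²/(2·0.9²)) = 0.443269·exp(-2.46914) = 0.0375263
  f_4 = (1/(0.9·√(2π)))·exp(−(4.9−7.0)²/(2·0.9²)) = 0.443269·exp(-2.72222) = 0.0291354
Unnormalised posteriors:
  π_1·f_1 = 0.10 × 1.48515e-10 = 1.48515e-11
  π_2·f_2 = 0.41 × 0.0586268 = 0.024037
  π_3·f_3 = 0.13 × 0.0375263 = 0.00487842
  π_4·f_4 = 0.36 × 0.0291354 = 0.0104888
Normaliser: 1.48515e-11 + 0.024037 + 0.00487842 + 0.0104888 = 0.0394042
So the posterior for Component 2 is 0.024037 / 0.0394042 ≈ 0.610.

0.610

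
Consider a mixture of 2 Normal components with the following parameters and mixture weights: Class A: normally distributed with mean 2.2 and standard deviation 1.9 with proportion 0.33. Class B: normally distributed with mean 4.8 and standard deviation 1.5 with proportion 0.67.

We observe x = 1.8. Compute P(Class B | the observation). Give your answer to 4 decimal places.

By Bayes' theorem, P(k | x) = P(Z=k) f_k(x) / Σ_j P(Z=j) f_j(x).
Normal densities:
  L_A = (1/(1.9·√(2π)))·exp(−(1.8−2.2)²/(2·1.9²)) = 0.209970·exp(-0.02216) = 0.205368
  L_B = (1/(1.5·√(2π)))·exp(−(1.8−4.8)²/(2·1.5²)) = 0.265962·exp(-2.00000) = 0.035994
Weight by the priors:
  P(Z=A)·L_A = 0.33 × 0.205368 = 0.0677714
  P(Z=B)·L_B = 0.67 × 0.035994 = 0.024116
Marginal: 0.0677714 + 0.024116 = 0.0918873
So the posterior for Class B is 0.024116 / 0.0918873 ≈ 0.2625.

0.2625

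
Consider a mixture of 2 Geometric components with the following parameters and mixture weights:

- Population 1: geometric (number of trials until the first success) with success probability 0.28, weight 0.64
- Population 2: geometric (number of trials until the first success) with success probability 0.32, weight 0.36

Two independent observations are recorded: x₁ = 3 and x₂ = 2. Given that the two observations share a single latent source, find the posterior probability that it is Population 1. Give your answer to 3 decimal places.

0.618

The responsibility of component k is P(Z=k) f_k(x) divided by Σ_j P(Z=j) f_j(x).
Since both observations come from the same component, the likelihood for component k is f_k(x₁)·f_k(x₂).
  L_1 = [0.28·(1−0.28)^2 = 0.28·0.5184 = 0.145152] × [0.2016] = 0.0292626
  L_2 = [0.32·(1−0.32)^2 = 0.32·0.4624 = 0.147968] × [0.2176] = 0.0321978
Multiply by the mixture weights:
  P(Z=1)·L_1 = 0.64 × 0.0292626 = 0.0187281
  P(Z=2)·L_2 = 0.36 × 0.0321978 = 0.0115912
Evidence: 0.0187281 + 0.0115912 = 0.0303193
P(Population 1 | x₁, x₂) ≈ 0.618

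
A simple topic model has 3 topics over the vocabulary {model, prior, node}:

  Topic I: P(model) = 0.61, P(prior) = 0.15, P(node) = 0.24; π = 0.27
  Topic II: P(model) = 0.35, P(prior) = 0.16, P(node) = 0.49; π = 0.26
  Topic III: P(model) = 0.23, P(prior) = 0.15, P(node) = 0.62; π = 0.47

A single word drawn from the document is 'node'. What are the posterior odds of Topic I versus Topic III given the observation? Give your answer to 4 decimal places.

0.2224

Since P(k|x) ∝ π_k f_k(x), the posterior odds are π_i f_i(x) / (π_j f_j(x)).
Component likelihoods at x = 'node':
  p_I = 0.24
  p_II = 0.49
  p_III = 0.62
Odds = (0.27/0.47) × (0.24/0.62) = 0.574468 × 0.387097 ≈ 0.2224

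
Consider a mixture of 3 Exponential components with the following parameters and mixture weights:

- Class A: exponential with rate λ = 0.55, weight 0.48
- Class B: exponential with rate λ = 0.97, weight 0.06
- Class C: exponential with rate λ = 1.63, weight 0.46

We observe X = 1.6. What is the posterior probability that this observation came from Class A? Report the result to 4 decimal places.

Posterior ∝ prior × likelihood, so P(k | x) ∝ π_k f_k(x); normalise over all components.
Component likelihoods at x = 1.6:
  L_A = 0.55·e^(−0.55·1.6) = 0.55·e^(−0.8800) = 0.228131
  L_B = 0.97·e^(−0.97·1.6) = 0.97·e^(−1.5520) = 0.205469
  L_C = 1.63·e^(−1.63·1.6) = 1.63·e^(−2.6080) = 0.120101
Unnormalised posteriors:
  π_A·L_A = 0.48 × 0.228131 = 0.109503
  π_B·L_B = 0.06 × 0.205469 = 0.0123282
  π_C·L_C = 0.46 × 0.120101 = 0.0552466
Evidence: 0.109503 + 0.0123282 + 0.0552466 = 0.177077
Responsibility of Class A: 0.109503 / 0.177077 ≈ 0.6184

0.6184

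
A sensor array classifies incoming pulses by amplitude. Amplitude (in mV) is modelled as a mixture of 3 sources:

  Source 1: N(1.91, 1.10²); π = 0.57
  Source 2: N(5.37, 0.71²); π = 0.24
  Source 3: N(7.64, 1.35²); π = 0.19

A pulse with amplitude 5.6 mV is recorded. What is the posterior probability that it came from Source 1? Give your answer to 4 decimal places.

0.0051

P(component k | x) = P(Z=k)·f_k(x) / marginal(x), where marginal(x) = Σ_j P(Z=j)·f_j(x).
Component likelihoods at x = 5.6 mV:
  L_1 = 0.00130607
  L_2 = 0.533168
  L_3 = 0.0943474
Weight by the priors:
  P(Z=1)·L_1 = 0.57 × 0.00130607 = 0.000744457
  P(Z=2)·L_2 = 0.24 × 0.533168 = 0.12796
  P(Z=3)·L_3 = 0.19 × 0.0943474 = 0.017926
Denominator: 0.000744457 + 0.12796 + 0.017926 = 0.146631
So the posterior for Source 1 is 0.000744457 / 0.146631 ≈ 0.0051.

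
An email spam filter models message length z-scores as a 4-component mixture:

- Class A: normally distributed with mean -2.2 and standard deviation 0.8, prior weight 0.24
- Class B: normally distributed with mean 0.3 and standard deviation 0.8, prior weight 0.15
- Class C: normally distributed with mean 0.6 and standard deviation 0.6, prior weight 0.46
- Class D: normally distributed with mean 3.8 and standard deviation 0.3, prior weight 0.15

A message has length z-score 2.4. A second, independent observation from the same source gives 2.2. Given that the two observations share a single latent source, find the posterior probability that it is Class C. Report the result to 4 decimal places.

Apply Bayes' rule: the posterior for each component is proportional to its prior times its likelihood at x.
Since both observations come from the same component, the likelihood for component k is f_k(x₁)·f_k(x₂).
  L_A = [3.29905e-08] × [1.34622e-07] = 4.44125e-15
  L_B = [0.0159052] × [0.0297149] = 0.000472622
  L_C = [0.00738641] × [0.0189933] = 0.000140292
  L_D = [2.48202e-05] × [8.85434e-07] = 2.19766e-11
Unnormalised posteriors:
  P(Z=A)·L_A = 0.24 × 4.44125e-15 = 1.0659e-15
  P(Z=B)·L_B = 0.15 × 0.000472622 = 7.08933e-05
  P(Z=C)·L_C = 0.46 × 0.000140292 = 6.45345e-05
  P(Z=D)·L_D = 0.15 × 2.19766e-11 = 3.29649e-12
Normaliser: 1.0659e-15 + 7.08933e-05 + 6.45345e-05 + 3.29649e-12 = 0.000135428
P(Class C | x₁,x₂) = 6.45345e-05 / 0.000135428 ≈ 0.4765

0.4765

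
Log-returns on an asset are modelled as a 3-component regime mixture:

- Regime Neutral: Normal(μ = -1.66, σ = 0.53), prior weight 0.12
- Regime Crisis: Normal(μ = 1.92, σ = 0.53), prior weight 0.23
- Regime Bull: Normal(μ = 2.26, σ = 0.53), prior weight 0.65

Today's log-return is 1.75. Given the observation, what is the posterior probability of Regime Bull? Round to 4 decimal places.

Apply Bayes' rule: the posterior for each component is proportional to its prior times its likelihood at x.
Component likelihoods at x = 1.75:
  L_Neutral = 7.72032e-10
  L_Crisis = 0.714979
  L_Bull = 0.473769
Weight by the priors:
  π_Neutral·L_Neutral = 0.12 × 7.72032e-10 = 9.26438e-11
  π_Crisis·L_Crisis = 0.23 × 0.714979 = 0.164445
  π_Bull·L_Bull = 0.65 × 0.473769 = 0.30795
Sum: 9.26438e-11 + 0.164445 + 0.30795 = 0.472395
P(Regime Bull | data) = 0.30795 / 0.472395 ≈ 0.6519

0.6519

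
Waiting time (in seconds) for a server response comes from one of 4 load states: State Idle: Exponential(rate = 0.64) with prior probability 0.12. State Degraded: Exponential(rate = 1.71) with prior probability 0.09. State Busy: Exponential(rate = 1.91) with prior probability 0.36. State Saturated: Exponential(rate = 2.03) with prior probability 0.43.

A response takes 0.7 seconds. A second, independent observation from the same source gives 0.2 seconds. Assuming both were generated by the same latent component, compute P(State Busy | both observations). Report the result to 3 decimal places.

0.389

Apply Bayes' rule: the posterior for each component is proportional to its prior times its likelihood at x.
Since both observations come from the same component, the likelihood for component k is f_k(x₁)·f_k(x₂).
  p_Idle = [0.408899] × [0.563106] = 0.230254
  p_Degraded = [0.51659] × [1.2147] = 0.627499
  p_Busy = [0.501628] × [1.30357] = 0.653905
  p_Saturated = [0.490189] × [1.35261] = 0.663034
Weight by the priors:
  P(Z=Idle)·p_Idle = 0.12 × 0.230254 = 0.0276304
  P(Z=Degraded)·p_Degraded = 0.09 × 0.627499 = 0.0564749
  P(Z=Busy)·p_Busy = 0.36 × 0.653905 = 0.235406
  P(Z=Saturated)·p_Saturated = 0.43 × 0.663034 = 0.285105
Evidence: 0.0276304 + 0.0564749 + 0.235406 + 0.285105 = 0.604616
So the posterior for State Busy is 0.235406 / 0.604616 ≈ 0.389.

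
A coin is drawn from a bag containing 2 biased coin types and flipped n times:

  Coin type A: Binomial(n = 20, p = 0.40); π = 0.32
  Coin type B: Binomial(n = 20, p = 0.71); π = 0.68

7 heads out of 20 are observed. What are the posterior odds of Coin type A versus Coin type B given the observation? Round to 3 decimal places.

Only the two components matter; the odds are (P(Z=i) f_i(x)) / (P(Z=j) f_j(x)).
Evaluate each component's likelihood at the observed value:
  f_A = C(20,7)·0.40^7·0.60^13 = 77520·0.0016384·0.00130607 = 0.165882
  f_B = C(20,7)·0.71^7·0.29^13 = 77520·0.0909512·1.02606e-07 = 0.000723429
Odds = (0.32/0.68) × (0.165882/0.000723429) = 0.470588 × 229.3 ≈ 107.906

107.906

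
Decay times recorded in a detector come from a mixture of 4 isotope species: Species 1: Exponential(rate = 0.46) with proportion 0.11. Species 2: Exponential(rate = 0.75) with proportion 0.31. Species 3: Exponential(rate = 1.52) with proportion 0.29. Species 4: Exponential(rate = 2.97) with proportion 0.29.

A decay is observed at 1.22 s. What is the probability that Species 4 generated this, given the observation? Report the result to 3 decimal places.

0.107

The responsibility of component k is π_k f_k(x) divided by Σ_j π_j f_j(x).
Exponential densities:
  f_1 = 0.46·e^(−0.46·1.22) = 0.46·e^(−0.5612) = 0.262441
  f_2 = 0.75·e^(−0.75·1.22) = 0.75·e^(−0.9150) = 0.300387
  f_3 = 1.52·e^(−1.52·1.22) = 1.52·e^(−1.8544) = 0.237951
  f_4 = 2.97·e^(−2.97·1.22) = 2.97·e^(−3.6234) = 0.0792746
Multiply by the mixture weights:
  π_1·f_1 = 0.11 × 0.262441 = 0.0288685
  π_2·f_2 = 0.31 × 0.300387 = 0.0931201
  π_3·f_3 = 0.29 × 0.237951 = 0.0690058
  π_4·f_4 = 0.29 × 0.0792746 = 0.0229896
Sum: 0.0288685 + 0.0931201 + 0.0690058 + 0.0229896 = 0.213984
P(Species 4 | 1.22 s) = 0.0229896 / 0.213984 ≈ 0.107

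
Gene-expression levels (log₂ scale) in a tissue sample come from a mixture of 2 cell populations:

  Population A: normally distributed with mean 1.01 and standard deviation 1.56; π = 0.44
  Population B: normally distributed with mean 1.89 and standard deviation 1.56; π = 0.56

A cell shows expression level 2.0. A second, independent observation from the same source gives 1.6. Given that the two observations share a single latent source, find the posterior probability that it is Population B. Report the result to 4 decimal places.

0.6211

The responsibility of component k is w_k f_k(x) divided by Σ_j w_j f_j(x).
Since both observations come from the same component, the likelihood for component k is f_k(x₁)·f_k(x₂).
  p_A = [0.20909] × [0.238081] = 0.0497803
  p_B = [0.255097] × [0.251351] = 0.0641191
Prior × likelihood for each component:
  w_A·p_A = 0.44 × 0.0497803 = 0.0219033
  w_B·p_B = 0.56 × 0.0641191 = 0.0359067
Normaliser: 0.0219033 + 0.0359067 = 0.05781
Responsibility of Population B: 0.0359067 / 0.05781 ≈ 0.6211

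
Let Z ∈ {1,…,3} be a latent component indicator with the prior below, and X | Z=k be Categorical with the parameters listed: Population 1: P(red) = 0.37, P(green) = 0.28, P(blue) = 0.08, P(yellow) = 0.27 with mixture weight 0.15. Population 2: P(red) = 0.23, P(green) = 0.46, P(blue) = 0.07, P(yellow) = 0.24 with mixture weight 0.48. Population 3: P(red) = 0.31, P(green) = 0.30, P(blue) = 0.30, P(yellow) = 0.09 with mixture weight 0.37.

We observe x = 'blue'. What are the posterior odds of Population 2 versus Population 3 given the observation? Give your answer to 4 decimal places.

Since P(k|x) ∝ w_k f_k(x), the posterior odds are w_i f_i(x) / (w_j f_j(x)).
Categorical probabilities:
  p_1 = 0.08
  p_2 = 0.07
  p_3 = 0.3
Odds = (0.48/0.37) × (0.07/0.3) = 1.2973 × 0.233333 ≈ 0.3027

0.3027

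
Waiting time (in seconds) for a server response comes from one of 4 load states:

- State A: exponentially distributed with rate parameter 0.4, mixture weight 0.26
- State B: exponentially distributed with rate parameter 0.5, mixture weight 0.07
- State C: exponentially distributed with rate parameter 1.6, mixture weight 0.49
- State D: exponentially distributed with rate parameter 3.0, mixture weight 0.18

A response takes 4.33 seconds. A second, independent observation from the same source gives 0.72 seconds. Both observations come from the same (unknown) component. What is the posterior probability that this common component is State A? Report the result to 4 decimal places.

0.7551

By Bayes' theorem, P(k | x) = w_k f_k(x) / Σ_j w_j f_j(x).
Since both observations come from the same component, the likelihood for component k is f_k(x₁)·f_k(x₂).
  L_A = [0.4·e^(−0.4·4.33) = 0.4·e^(−1.7320) = 0.0707721] × [0.299905] = 0.0212249
  L_B = [0.5·e^(−0.5·4.33) = 0.5·e^(−2.1650) = 0.057375] × [0.348838] = 0.0200146
  L_C = [1.6·e^(−1.6·4.33) = 1.6·e^(−6.9280) = 0.00156793] × [0.505607] = 0.000792758
  L_D = [3.0·e^(−3.0·4.33) = 3.0·e^(−12.9900) = 6.84914e-06] × [0.345975] = 2.36963e-06
Unnormalised posteriors:
  w_A·L_A = 0.26 × 0.0212249 = 0.00551847
  w_B·L_B = 0.07 × 0.0200146 = 0.00140102
  w_C·L_C = 0.49 × 0.000792758 = 0.000388451
  w_D·L_D = 0.18 × 2.36963e-06 = 4.26534e-07
Evidence: 0.00551847 + 0.00140102 + 0.000388451 + 4.26534e-07 = 0.00730837
P(State A | x₁,x₂) = 0.00551847 / 0.00730837 ≈ 0.7551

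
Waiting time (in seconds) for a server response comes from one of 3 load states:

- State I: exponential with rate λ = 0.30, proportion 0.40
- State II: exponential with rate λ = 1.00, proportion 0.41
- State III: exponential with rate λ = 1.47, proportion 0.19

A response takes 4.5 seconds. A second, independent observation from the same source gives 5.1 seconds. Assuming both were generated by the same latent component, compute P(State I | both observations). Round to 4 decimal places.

The responsibility of component k is π_k f_k(x) divided by Σ_j π_j f_j(x).
Since both observations come from the same component, the likelihood for component k is f_k(x₁)·f_k(x₂).
  L_I = [0.30·e^(−0.30·4.5) = 0.30·e^(−1.3500) = 0.0777721] × [0.0649607] = 0.00505213
  L_II = [1.00·e^(−1.00·4.5) = 1.00·e^(−4.5000) = 0.011109] × [0.00609675] = 6.77287e-05
  L_III = [1.47·e^(−1.47·4.5) = 1.47·e^(−6.6150) = 0.00196997] × [0.000815477] = 1.60646e-06
Prior × likelihood for each component:
  π_I·L_I = 0.40 × 0.00505213 = 0.00202085
  π_II·L_II = 0.41 × 6.77287e-05 = 2.77688e-05
  π_III·L_III = 0.19 × 1.60646e-06 = 3.05228e-07
Marginal: 0.00202085 + 2.77688e-05 + 3.05228e-07 = 0.00204893
Responsibility of State I: 0.00202085 / 0.00204893 ≈ 0.9863

0.9863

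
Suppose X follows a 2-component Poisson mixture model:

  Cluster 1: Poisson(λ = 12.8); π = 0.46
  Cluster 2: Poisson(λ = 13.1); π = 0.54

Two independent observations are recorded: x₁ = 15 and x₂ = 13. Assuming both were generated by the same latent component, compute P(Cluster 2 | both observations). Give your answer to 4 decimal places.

By Bayes' theorem, P(k | x) = π_k f_k(x) / Σ_j π_j f_j(x).
Since both observations come from the same component, the likelihood for component k is f_k(x₁)·f_k(x₂).
  p_1 = [0.0856408] × [0.109769] = 0.00940071
  p_2 = [0.0898074] × [0.109898] = 0.00986963
Prior × likelihood for each component:
  π_1·p_1 = 0.46 × 0.00940071 = 0.00432432
  π_2·p_2 = 0.54 × 0.00986963 = 0.0053296
Denominator: 0.00432432 + 0.0053296 = 0.00965393
P(Cluster 2 | x₁,x₂) = 0.0053296 / 0.00965393 ≈ 0.5521

0.5521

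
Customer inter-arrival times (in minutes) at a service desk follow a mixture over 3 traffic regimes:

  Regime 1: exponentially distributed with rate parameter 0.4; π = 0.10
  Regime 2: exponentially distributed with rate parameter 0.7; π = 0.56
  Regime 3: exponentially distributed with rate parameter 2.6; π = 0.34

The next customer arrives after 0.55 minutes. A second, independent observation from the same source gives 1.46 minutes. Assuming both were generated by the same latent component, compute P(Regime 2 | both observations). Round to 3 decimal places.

Posterior ∝ prior × likelihood, so P(k | x) ∝ w_k f_k(x); normalise over all components.
Since both observations come from the same component, the likelihood for component k is f_k(x₁)·f_k(x₂).
  f_1 = [0.4·e^(−0.4·0.55) = 0.4·e^(−0.2200) = 0.321008] × [0.223065] = 0.0716056
  f_2 = [0.7·e^(−0.7·0.55) = 0.7·e^(−0.3850) = 0.476315] × [0.251912] = 0.11999
  f_3 = [2.6·e^(−2.6·0.55) = 2.6·e^(−1.4300) = 0.622203] × [0.0583971] = 0.0363349
Prior × likelihood for each component:
  w_1·f_1 = 0.10 × 0.0716056 = 0.00716056
  w_2·f_2 = 0.56 × 0.11999 = 0.0671942
  w_3·f_3 = 0.34 × 0.0363349 = 0.0123539
Normaliser: 0.00716056 + 0.0671942 + 0.0123539 = 0.0867086
So the posterior for Regime 2 is 0.0671942 / 0.0867086 ≈ 0.775.

0.775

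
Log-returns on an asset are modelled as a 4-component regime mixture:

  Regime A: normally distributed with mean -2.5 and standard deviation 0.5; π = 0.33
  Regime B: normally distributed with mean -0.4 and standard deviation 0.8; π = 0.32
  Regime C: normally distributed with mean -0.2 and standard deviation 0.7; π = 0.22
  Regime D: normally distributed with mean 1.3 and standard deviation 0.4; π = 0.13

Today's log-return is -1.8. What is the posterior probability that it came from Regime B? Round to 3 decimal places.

Posterior ∝ prior × likelihood, so P(k | x) ∝ π_k f_k(x); normalise over all components.
Component likelihoods at x = -1.8:
  L_A = (1/(0.5·√(2π)))·exp(−(-1.8−-2.5)²/(2·0.5²)) = 0.797885·exp(-0.98000) = 0.299455
  L_B = (1/(0.8·√(2π)))·exp(−(-1.8−-0.4)²/(2·0.8²)) = 0.498678·exp(-1.53125) = 0.107847
  L_C = (1/(0.7·√(2π)))·exp(−(-1.8−-0.2)²/(2·0.7²)) = 0.569918·exp(-2.61224) = 0.0418147
  L_D = (1/(0.4·√(2π)))·exp(−(-1.8−1.3)²/(2·0.4²)) = 0.997356·exp(-30.03125) = 9.04574e-14
Unnormalised posteriors:
  π_A·L_A = 0.33 × 0.299455 = 0.0988201
  π_B·L_B = 0.32 × 0.107847 = 0.0345109
  π_C·L_C = 0.22 × 0.0418147 = 0.00919922
  π_D·L_D = 0.13 × 9.04574e-14 = 1.17595e-14
Marginal: 0.0988201 + 0.0345109 + 0.00919922 + 1.17595e-14 = 0.14253
P(Regime B | the observation) ≈ 0.242

0.242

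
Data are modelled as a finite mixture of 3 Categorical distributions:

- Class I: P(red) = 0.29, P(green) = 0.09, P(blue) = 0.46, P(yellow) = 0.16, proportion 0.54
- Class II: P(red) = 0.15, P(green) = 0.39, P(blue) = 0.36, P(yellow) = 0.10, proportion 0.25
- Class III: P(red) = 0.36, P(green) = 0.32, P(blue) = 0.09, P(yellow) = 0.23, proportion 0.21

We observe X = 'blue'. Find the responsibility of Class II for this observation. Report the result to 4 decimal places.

By Bayes' theorem, P(k | x) = w_k f_k(x) / Σ_j w_j f_j(x).
Evaluate each component's likelihood at the observed value:
  f_I = 0.46
  f_II = 0.36
  f_III = 0.09
Unnormalised posteriors:
  w_I·f_I = 0.54 × 0.46 = 0.2484
  w_II·f_II = 0.25 × 0.36 = 0.09
  w_III·f_III = 0.21 × 0.09 = 0.0189
Denominator: 0.2484 + 0.09 + 0.0189 = 0.3573
Responsibility of Class II: 0.09 / 0.3573 ≈ 0.2519

0.2519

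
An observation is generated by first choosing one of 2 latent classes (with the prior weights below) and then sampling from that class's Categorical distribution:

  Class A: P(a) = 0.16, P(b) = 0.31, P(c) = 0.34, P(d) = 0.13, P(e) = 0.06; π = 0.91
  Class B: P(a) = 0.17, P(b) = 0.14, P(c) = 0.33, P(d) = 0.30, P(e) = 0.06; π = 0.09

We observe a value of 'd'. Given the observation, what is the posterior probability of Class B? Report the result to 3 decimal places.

The responsibility of component k is π_k f_k(x) divided by Σ_j π_j f_j(x).
Evaluate each component's likelihood at the observed value:
  L_A = P(d | comp) = 0.13
  L_B = P(d | comp) = 0.30
Prior × likelihood for each component:
  π_A·L_A = 0.91 × 0.13 = 0.1183
  π_B·L_B = 0.09 × 0.3 = 0.027
Normaliser: 0.1183 + 0.027 = 0.1453
Responsibility of Class B: 0.027 / 0.1453 ≈ 0.186

0.186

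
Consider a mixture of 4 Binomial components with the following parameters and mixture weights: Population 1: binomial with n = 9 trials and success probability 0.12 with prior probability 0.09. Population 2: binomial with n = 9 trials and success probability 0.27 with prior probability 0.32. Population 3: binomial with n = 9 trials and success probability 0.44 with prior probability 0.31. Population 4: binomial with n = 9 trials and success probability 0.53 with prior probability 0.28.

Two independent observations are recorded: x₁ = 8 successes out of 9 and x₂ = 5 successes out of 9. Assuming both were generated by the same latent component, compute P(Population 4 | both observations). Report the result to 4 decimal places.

0.8076

The responsibility of component k is π_k f_k(x) divided by Σ_j π_j f_j(x).
Since both observations come from the same component, the likelihood for component k is f_k(x₁)·f_k(x₂).
  p_1 = [C(9,8)·0.12^8·0.88^1 = 9·4.29982e-08·0.88 = 3.40546e-07] × [0.00188021] = 6.40299e-10
  p_2 = [C(9,8)·0.27^8·0.73^1 = 9·2.8243e-05·0.73 = 0.000185556] × [0.0513429] = 9.527e-06
  p_3 = [C(9,8)·0.44^8·0.56^1 = 9·0.00140482·0.56 = 0.0070803] × [0.204355] = 0.0014469
  p_4 = [C(9,8)·0.53^8·0.47^1 = 9·0.00622597·0.47 = 0.0263358] × [0.257123] = 0.00677156
Weight by the priors:
  π_1·p_1 = 0.09 × 6.40299e-10 = 5.76269e-11
  π_2·p_2 = 0.32 × 9.527e-06 = 3.04864e-06
  π_3·p_3 = 0.31 × 0.0014469 = 0.000448538
  π_4·p_4 = 0.28 × 0.00677156 = 0.00189604
Evidence: 5.76269e-11 + 3.04864e-06 + 0.000448538 + 0.00189604 = 0.00234762
Responsibility of Population 4: 0.00189604 / 0.00234762 ≈ 0.8076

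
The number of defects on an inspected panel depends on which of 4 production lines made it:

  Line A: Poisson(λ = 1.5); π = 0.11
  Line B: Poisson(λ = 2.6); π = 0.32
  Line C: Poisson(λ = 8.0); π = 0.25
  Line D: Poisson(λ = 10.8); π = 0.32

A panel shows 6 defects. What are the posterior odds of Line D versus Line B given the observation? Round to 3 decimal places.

The posterior odds equal the prior odds times the likelihood ratio: (w_i/w_j)·(f_i(x)/f_j(x)).
Poisson probabilities:
  p_A = 0.00352999
  p_B = 0.0318671
  p_C = 0.122138
  p_D = 0.0449603
Odds = (0.32/0.32) × (0.0449603/0.0318671) = 1 × 1.41087 ≈ 1.411

1.411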